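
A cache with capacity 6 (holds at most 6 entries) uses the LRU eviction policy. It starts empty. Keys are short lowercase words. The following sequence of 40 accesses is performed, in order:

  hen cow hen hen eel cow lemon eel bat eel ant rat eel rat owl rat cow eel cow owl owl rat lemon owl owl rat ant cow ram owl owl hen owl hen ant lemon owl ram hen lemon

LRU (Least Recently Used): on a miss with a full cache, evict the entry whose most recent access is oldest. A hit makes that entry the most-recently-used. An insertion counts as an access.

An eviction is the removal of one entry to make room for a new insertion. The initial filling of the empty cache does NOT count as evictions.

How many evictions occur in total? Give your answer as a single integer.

LRU simulation (capacity=6):
  1. access hen: MISS. Cache (LRU->MRU): [hen]
  2. access cow: MISS. Cache (LRU->MRU): [hen cow]
  3. access hen: HIT. Cache (LRU->MRU): [cow hen]
  4. access hen: HIT. Cache (LRU->MRU): [cow hen]
  5. access eel: MISS. Cache (LRU->MRU): [cow hen eel]
  6. access cow: HIT. Cache (LRU->MRU): [hen eel cow]
  7. access lemon: MISS. Cache (LRU->MRU): [hen eel cow lemon]
  8. access eel: HIT. Cache (LRU->MRU): [hen cow lemon eel]
  9. access bat: MISS. Cache (LRU->MRU): [hen cow lemon eel bat]
  10. access eel: HIT. Cache (LRU->MRU): [hen cow lemon bat eel]
  11. access ant: MISS. Cache (LRU->MRU): [hen cow lemon bat eel ant]
  12. access rat: MISS, evict hen. Cache (LRU->MRU): [cow lemon bat eel ant rat]
  13. access eel: HIT. Cache (LRU->MRU): [cow lemon bat ant rat eel]
  14. access rat: HIT. Cache (LRU->MRU): [cow lemon bat ant eel rat]
  15. access owl: MISS, evict cow. Cache (LRU->MRU): [lemon bat ant eel rat owl]
  16. access rat: HIT. Cache (LRU->MRU): [lemon bat ant eel owl rat]
  17. access cow: MISS, evict lemon. Cache (LRU->MRU): [bat ant eel owl rat cow]
  18. access eel: HIT. Cache (LRU->MRU): [bat ant owl rat cow eel]
  19. access cow: HIT. Cache (LRU->MRU): [bat ant owl rat eel cow]
  20. access owl: HIT. Cache (LRU->MRU): [bat ant rat eel cow owl]
  21. access owl: HIT. Cache (LRU->MRU): [bat ant rat eel cow owl]
  22. access rat: HIT. Cache (LRU->MRU): [bat ant eel cow owl rat]
  23. access lemon: MISS, evict bat. Cache (LRU->MRU): [ant eel cow owl rat lemon]
  24. access owl: HIT. Cache (LRU->MRU): [ant eel cow rat lemon owl]
  25. access owl: HIT. Cache (LRU->MRU): [ant eel cow rat lemon owl]
  26. access rat: HIT. Cache (LRU->MRU): [ant eel cow lemon owl rat]
  27. access ant: HIT. Cache (LRU->MRU): [eel cow lemon owl rat ant]
  28. access cow: HIT. Cache (LRU->MRU): [eel lemon owl rat ant cow]
  29. access ram: MISS, evict eel. Cache (LRU->MRU): [lemon owl rat ant cow ram]
  30. access owl: HIT. Cache (LRU->MRU): [lemon rat ant cow ram owl]
  31. access owl: HIT. Cache (LRU->MRU): [lemon rat ant cow ram owl]
  32. access hen: MISS, evict lemon. Cache (LRU->MRU): [rat ant cow ram owl hen]
  33. access owl: HIT. Cache (LRU->MRU): [rat ant cow ram hen owl]
  34. access hen: HIT. Cache (LRU->MRU): [rat ant cow ram owl hen]
  35. access ant: HIT. Cache (LRU->MRU): [rat cow ram owl hen ant]
  36. access lemon: MISS, evict rat. Cache (LRU->MRU): [cow ram owl hen ant lemon]
  37. access owl: HIT. Cache (LRU->MRU): [cow ram hen ant lemon owl]
  38. access ram: HIT. Cache (LRU->MRU): [cow hen ant lemon owl ram]
  39. access hen: HIT. Cache (LRU->MRU): [cow ant lemon owl ram hen]
  40. access lemon: HIT. Cache (LRU->MRU): [cow ant owl ram hen lemon]
Total: 27 hits, 13 misses, 7 evictions

Answer: 7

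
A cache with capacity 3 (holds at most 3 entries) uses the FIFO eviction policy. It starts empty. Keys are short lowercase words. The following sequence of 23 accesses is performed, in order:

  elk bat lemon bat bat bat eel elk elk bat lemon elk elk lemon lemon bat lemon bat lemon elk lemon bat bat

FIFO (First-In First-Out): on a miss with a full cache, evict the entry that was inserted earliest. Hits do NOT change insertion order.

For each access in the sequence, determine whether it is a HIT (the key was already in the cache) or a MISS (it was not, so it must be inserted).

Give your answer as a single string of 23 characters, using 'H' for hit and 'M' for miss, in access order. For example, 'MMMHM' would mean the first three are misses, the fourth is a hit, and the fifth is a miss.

Answer: MMMHHHMMHMMHHHHHHHHHHHH

Derivation:
FIFO simulation (capacity=3):
  1. access elk: MISS. Cache (old->new): [elk]
  2. access bat: MISS. Cache (old->new): [elk bat]
  3. access lemon: MISS. Cache (old->new): [elk bat lemon]
  4. access bat: HIT. Cache (old->new): [elk bat lemon]
  5. access bat: HIT. Cache (old->new): [elk bat lemon]
  6. access bat: HIT. Cache (old->new): [elk bat lemon]
  7. access eel: MISS, evict elk. Cache (old->new): [bat lemon eel]
  8. access elk: MISS, evict bat. Cache (old->new): [lemon eel elk]
  9. access elk: HIT. Cache (old->new): [lemon eel elk]
  10. access bat: MISS, evict lemon. Cache (old->new): [eel elk bat]
  11. access lemon: MISS, evict eel. Cache (old->new): [elk bat lemon]
  12. access elk: HIT. Cache (old->new): [elk bat lemon]
  13. access elk: HIT. Cache (old->new): [elk bat lemon]
  14. access lemon: HIT. Cache (old->new): [elk bat lemon]
  15. access lemon: HIT. Cache (old->new): [elk bat lemon]
  16. access bat: HIT. Cache (old->new): [elk bat lemon]
  17. access lemon: HIT. Cache (old->new): [elk bat lemon]
  18. access bat: HIT. Cache (old->new): [elk bat lemon]
  19. access lemon: HIT. Cache (old->new): [elk bat lemon]
  20. access elk: HIT. Cache (old->new): [elk bat lemon]
  21. access lemon: HIT. Cache (old->new): [elk bat lemon]
  22. access bat: HIT. Cache (old->new): [elk bat lemon]
  23. access bat: HIT. Cache (old->new): [elk bat lemon]
Total: 16 hits, 7 misses, 4 evictions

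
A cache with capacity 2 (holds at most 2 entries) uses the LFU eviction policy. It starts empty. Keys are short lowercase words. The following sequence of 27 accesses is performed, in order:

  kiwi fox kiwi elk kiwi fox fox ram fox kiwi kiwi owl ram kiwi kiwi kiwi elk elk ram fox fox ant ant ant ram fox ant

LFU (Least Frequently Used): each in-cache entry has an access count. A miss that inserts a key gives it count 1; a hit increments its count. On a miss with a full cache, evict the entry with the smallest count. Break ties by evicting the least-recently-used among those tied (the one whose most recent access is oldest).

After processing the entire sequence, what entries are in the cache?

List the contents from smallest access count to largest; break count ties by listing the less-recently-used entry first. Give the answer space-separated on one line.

Answer: ant kiwi

Derivation:
LFU simulation (capacity=2):
  1. access kiwi: MISS. Cache: [kiwi(c=1)]
  2. access fox: MISS. Cache: [kiwi(c=1) fox(c=1)]
  3. access kiwi: HIT, count now 2. Cache: [fox(c=1) kiwi(c=2)]
  4. access elk: MISS, evict fox(c=1). Cache: [elk(c=1) kiwi(c=2)]
  5. access kiwi: HIT, count now 3. Cache: [elk(c=1) kiwi(c=3)]
  6. access fox: MISS, evict elk(c=1). Cache: [fox(c=1) kiwi(c=3)]
  7. access fox: HIT, count now 2. Cache: [fox(c=2) kiwi(c=3)]
  8. access ram: MISS, evict fox(c=2). Cache: [ram(c=1) kiwi(c=3)]
  9. access fox: MISS, evict ram(c=1). Cache: [fox(c=1) kiwi(c=3)]
  10. access kiwi: HIT, count now 4. Cache: [fox(c=1) kiwi(c=4)]
  11. access kiwi: HIT, count now 5. Cache: [fox(c=1) kiwi(c=5)]
  12. access owl: MISS, evict fox(c=1). Cache: [owl(c=1) kiwi(c=5)]
  13. access ram: MISS, evict owl(c=1). Cache: [ram(c=1) kiwi(c=5)]
  14. access kiwi: HIT, count now 6. Cache: [ram(c=1) kiwi(c=6)]
  15. access kiwi: HIT, count now 7. Cache: [ram(c=1) kiwi(c=7)]
  16. access kiwi: HIT, count now 8. Cache: [ram(c=1) kiwi(c=8)]
  17. access elk: MISS, evict ram(c=1). Cache: [elk(c=1) kiwi(c=8)]
  18. access elk: HIT, count now 2. Cache: [elk(c=2) kiwi(c=8)]
  19. access ram: MISS, evict elk(c=2). Cache: [ram(c=1) kiwi(c=8)]
  20. access fox: MISS, evict ram(c=1). Cache: [fox(c=1) kiwi(c=8)]
  21. access fox: HIT, count now 2. Cache: [fox(c=2) kiwi(c=8)]
  22. access ant: MISS, evict fox(c=2). Cache: [ant(c=1) kiwi(c=8)]
  23. access ant: HIT, count now 2. Cache: [ant(c=2) kiwi(c=8)]
  24. access ant: HIT, count now 3. Cache: [ant(c=3) kiwi(c=8)]
  25. access ram: MISS, evict ant(c=3). Cache: [ram(c=1) kiwi(c=8)]
  26. access fox: MISS, evict ram(c=1). Cache: [fox(c=1) kiwi(c=8)]
  27. access ant: MISS, evict fox(c=1). Cache: [ant(c=1) kiwi(c=8)]
Total: 12 hits, 15 misses, 13 evictions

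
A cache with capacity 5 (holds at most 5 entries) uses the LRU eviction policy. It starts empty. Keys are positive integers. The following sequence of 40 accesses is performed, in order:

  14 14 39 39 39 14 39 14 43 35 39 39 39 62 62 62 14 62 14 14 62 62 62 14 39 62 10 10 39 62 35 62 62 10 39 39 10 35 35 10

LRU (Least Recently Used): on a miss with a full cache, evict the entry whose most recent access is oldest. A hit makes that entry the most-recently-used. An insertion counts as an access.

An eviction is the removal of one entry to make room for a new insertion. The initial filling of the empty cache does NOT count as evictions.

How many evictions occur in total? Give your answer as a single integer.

Answer: 1

Derivation:
LRU simulation (capacity=5):
  1. access 14: MISS. Cache (LRU->MRU): [14]
  2. access 14: HIT. Cache (LRU->MRU): [14]
  3. access 39: MISS. Cache (LRU->MRU): [14 39]
  4. access 39: HIT. Cache (LRU->MRU): [14 39]
  5. access 39: HIT. Cache (LRU->MRU): [14 39]
  6. access 14: HIT. Cache (LRU->MRU): [39 14]
  7. access 39: HIT. Cache (LRU->MRU): [14 39]
  8. access 14: HIT. Cache (LRU->MRU): [39 14]
  9. access 43: MISS. Cache (LRU->MRU): [39 14 43]
  10. access 35: MISS. Cache (LRU->MRU): [39 14 43 35]
  11. access 39: HIT. Cache (LRU->MRU): [14 43 35 39]
  12. access 39: HIT. Cache (LRU->MRU): [14 43 35 39]
  13. access 39: HIT. Cache (LRU->MRU): [14 43 35 39]
  14. access 62: MISS. Cache (LRU->MRU): [14 43 35 39 62]
  15. access 62: HIT. Cache (LRU->MRU): [14 43 35 39 62]
  16. access 62: HIT. Cache (LRU->MRU): [14 43 35 39 62]
  17. access 14: HIT. Cache (LRU->MRU): [43 35 39 62 14]
  18. access 62: HIT. Cache (LRU->MRU): [43 35 39 14 62]
  19. access 14: HIT. Cache (LRU->MRU): [43 35 39 62 14]
  20. access 14: HIT. Cache (LRU->MRU): [43 35 39 62 14]
  21. access 62: HIT. Cache (LRU->MRU): [43 35 39 14 62]
  22. access 62: HIT. Cache (LRU->MRU): [43 35 39 14 62]
  23. access 62: HIT. Cache (LRU->MRU): [43 35 39 14 62]
  24. access 14: HIT. Cache (LRU->MRU): [43 35 39 62 14]
  25. access 39: HIT. Cache (LRU->MRU): [43 35 62 14 39]
  26. access 62: HIT. Cache (LRU->MRU): [43 35 14 39 62]
  27. access 10: MISS, evict 43. Cache (LRU->MRU): [35 14 39 62 10]
  28. access 10: HIT. Cache (LRU->MRU): [35 14 39 62 10]
  29. access 39: HIT. Cache (LRU->MRU): [35 14 62 10 39]
  30. access 62: HIT. Cache (LRU->MRU): [35 14 10 39 62]
  31. access 35: HIT. Cache (LRU->MRU): [14 10 39 62 35]
  32. access 62: HIT. Cache (LRU->MRU): [14 10 39 35 62]
  33. access 62: HIT. Cache (LRU->MRU): [14 10 39 35 62]
  34. access 10: HIT. Cache (LRU->MRU): [14 39 35 62 10]
  35. access 39: HIT. Cache (LRU->MRU): [14 35 62 10 39]
  36. access 39: HIT. Cache (LRU->MRU): [14 35 62 10 39]
  37. access 10: HIT. Cache (LRU->MRU): [14 35 62 39 10]
  38. access 35: HIT. Cache (LRU->MRU): [14 62 39 10 35]
  39. access 35: HIT. Cache (LRU->MRU): [14 62 39 10 35]
  40. access 10: HIT. Cache (LRU->MRU): [14 62 39 35 10]
Total: 34 hits, 6 misses, 1 evictions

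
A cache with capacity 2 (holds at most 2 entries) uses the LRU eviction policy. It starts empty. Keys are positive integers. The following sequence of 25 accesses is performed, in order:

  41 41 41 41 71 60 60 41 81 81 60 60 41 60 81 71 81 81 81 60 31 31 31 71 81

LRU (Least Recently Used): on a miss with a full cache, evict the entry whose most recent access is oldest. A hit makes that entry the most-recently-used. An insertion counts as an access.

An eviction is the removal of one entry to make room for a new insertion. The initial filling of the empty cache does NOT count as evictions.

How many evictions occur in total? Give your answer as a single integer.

Answer: 11

Derivation:
LRU simulation (capacity=2):
  1. access 41: MISS. Cache (LRU->MRU): [41]
  2. access 41: HIT. Cache (LRU->MRU): [41]
  3. access 41: HIT. Cache (LRU->MRU): [41]
  4. access 41: HIT. Cache (LRU->MRU): [41]
  5. access 71: MISS. Cache (LRU->MRU): [41 71]
  6. access 60: MISS, evict 41. Cache (LRU->MRU): [71 60]
  7. access 60: HIT. Cache (LRU->MRU): [71 60]
  8. access 41: MISS, evict 71. Cache (LRU->MRU): [60 41]
  9. access 81: MISS, evict 60. Cache (LRU->MRU): [41 81]
  10. access 81: HIT. Cache (LRU->MRU): [41 81]
  11. access 60: MISS, evict 41. Cache (LRU->MRU): [81 60]
  12. access 60: HIT. Cache (LRU->MRU): [81 60]
  13. access 41: MISS, evict 81. Cache (LRU->MRU): [60 41]
  14. access 60: HIT. Cache (LRU->MRU): [41 60]
  15. access 81: MISS, evict 41. Cache (LRU->MRU): [60 81]
  16. access 71: MISS, evict 60. Cache (LRU->MRU): [81 71]
  17. access 81: HIT. Cache (LRU->MRU): [71 81]
  18. access 81: HIT. Cache (LRU->MRU): [71 81]
  19. access 81: HIT. Cache (LRU->MRU): [71 81]
  20. access 60: MISS, evict 71. Cache (LRU->MRU): [81 60]
  21. access 31: MISS, evict 81. Cache (LRU->MRU): [60 31]
  22. access 31: HIT. Cache (LRU->MRU): [60 31]
  23. access 31: HIT. Cache (LRU->MRU): [60 31]
  24. access 71: MISS, evict 60. Cache (LRU->MRU): [31 71]
  25. access 81: MISS, evict 31. Cache (LRU->MRU): [71 81]
Total: 12 hits, 13 misses, 11 evictions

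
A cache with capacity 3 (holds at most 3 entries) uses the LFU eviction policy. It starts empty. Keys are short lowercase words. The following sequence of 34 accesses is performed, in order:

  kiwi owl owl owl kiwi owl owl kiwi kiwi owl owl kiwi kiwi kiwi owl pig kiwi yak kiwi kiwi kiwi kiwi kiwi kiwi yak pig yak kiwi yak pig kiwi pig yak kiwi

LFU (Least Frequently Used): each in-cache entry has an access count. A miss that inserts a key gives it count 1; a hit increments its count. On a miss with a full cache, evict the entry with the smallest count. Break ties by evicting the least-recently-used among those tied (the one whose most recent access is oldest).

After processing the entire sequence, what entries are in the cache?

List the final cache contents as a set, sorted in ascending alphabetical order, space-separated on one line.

Answer: kiwi owl yak

Derivation:
LFU simulation (capacity=3):
  1. access kiwi: MISS. Cache: [kiwi(c=1)]
  2. access owl: MISS. Cache: [kiwi(c=1) owl(c=1)]
  3. access owl: HIT, count now 2. Cache: [kiwi(c=1) owl(c=2)]
  4. access owl: HIT, count now 3. Cache: [kiwi(c=1) owl(c=3)]
  5. access kiwi: HIT, count now 2. Cache: [kiwi(c=2) owl(c=3)]
  6. access owl: HIT, count now 4. Cache: [kiwi(c=2) owl(c=4)]
  7. access owl: HIT, count now 5. Cache: [kiwi(c=2) owl(c=5)]
  8. access kiwi: HIT, count now 3. Cache: [kiwi(c=3) owl(c=5)]
  9. access kiwi: HIT, count now 4. Cache: [kiwi(c=4) owl(c=5)]
  10. access owl: HIT, count now 6. Cache: [kiwi(c=4) owl(c=6)]
  11. access owl: HIT, count now 7. Cache: [kiwi(c=4) owl(c=7)]
  12. access kiwi: HIT, count now 5. Cache: [kiwi(c=5) owl(c=7)]
  13. access kiwi: HIT, count now 6. Cache: [kiwi(c=6) owl(c=7)]
  14. access kiwi: HIT, count now 7. Cache: [owl(c=7) kiwi(c=7)]
  15. access owl: HIT, count now 8. Cache: [kiwi(c=7) owl(c=8)]
  16. access pig: MISS. Cache: [pig(c=1) kiwi(c=7) owl(c=8)]
  17. access kiwi: HIT, count now 8. Cache: [pig(c=1) owl(c=8) kiwi(c=8)]
  18. access yak: MISS, evict pig(c=1). Cache: [yak(c=1) owl(c=8) kiwi(c=8)]
  19. access kiwi: HIT, count now 9. Cache: [yak(c=1) owl(c=8) kiwi(c=9)]
  20. access kiwi: HIT, count now 10. Cache: [yak(c=1) owl(c=8) kiwi(c=10)]
  21. access kiwi: HIT, count now 11. Cache: [yak(c=1) owl(c=8) kiwi(c=11)]
  22. access kiwi: HIT, count now 12. Cache: [yak(c=1) owl(c=8) kiwi(c=12)]
  23. access kiwi: HIT, count now 13. Cache: [yak(c=1) owl(c=8) kiwi(c=13)]
  24. access kiwi: HIT, count now 14. Cache: [yak(c=1) owl(c=8) kiwi(c=14)]
  25. access yak: HIT, count now 2. Cache: [yak(c=2) owl(c=8) kiwi(c=14)]
  26. access pig: MISS, evict yak(c=2). Cache: [pig(c=1) owl(c=8) kiwi(c=14)]
  27. access yak: MISS, evict pig(c=1). Cache: [yak(c=1) owl(c=8) kiwi(c=14)]
  28. access kiwi: HIT, count now 15. Cache: [yak(c=1) owl(c=8) kiwi(c=15)]
  29. access yak: HIT, count now 2. Cache: [yak(c=2) owl(c=8) kiwi(c=15)]
  30. access pig: MISS, evict yak(c=2). Cache: [pig(c=1) owl(c=8) kiwi(c=15)]
  31. access kiwi: HIT, count now 16. Cache: [pig(c=1) owl(c=8) kiwi(c=16)]
  32. access pig: HIT, count now 2. Cache: [pig(c=2) owl(c=8) kiwi(c=16)]
  33. access yak: MISS, evict pig(c=2). Cache: [yak(c=1) owl(c=8) kiwi(c=16)]
  34. access kiwi: HIT, count now 17. Cache: [yak(c=1) owl(c=8) kiwi(c=17)]
Total: 26 hits, 8 misses, 5 evictions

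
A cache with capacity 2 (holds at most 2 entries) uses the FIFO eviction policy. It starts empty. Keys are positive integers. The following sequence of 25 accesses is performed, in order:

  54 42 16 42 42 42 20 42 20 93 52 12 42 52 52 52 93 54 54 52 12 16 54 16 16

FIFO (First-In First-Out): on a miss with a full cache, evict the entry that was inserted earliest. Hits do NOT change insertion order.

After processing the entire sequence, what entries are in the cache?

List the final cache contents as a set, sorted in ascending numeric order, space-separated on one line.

Answer: 16 54

Derivation:
FIFO simulation (capacity=2):
  1. access 54: MISS. Cache (old->new): [54]
  2. access 42: MISS. Cache (old->new): [54 42]
  3. access 16: MISS, evict 54. Cache (old->new): [42 16]
  4. access 42: HIT. Cache (old->new): [42 16]
  5. access 42: HIT. Cache (old->new): [42 16]
  6. access 42: HIT. Cache (old->new): [42 16]
  7. access 20: MISS, evict 42. Cache (old->new): [16 20]
  8. access 42: MISS, evict 16. Cache (old->new): [20 42]
  9. access 20: HIT. Cache (old->new): [20 42]
  10. access 93: MISS, evict 20. Cache (old->new): [42 93]
  11. access 52: MISS, evict 42. Cache (old->new): [93 52]
  12. access 12: MISS, evict 93. Cache (old->new): [52 12]
  13. access 42: MISS, evict 52. Cache (old->new): [12 42]
  14. access 52: MISS, evict 12. Cache (old->new): [42 52]
  15. access 52: HIT. Cache (old->new): [42 52]
  16. access 52: HIT. Cache (old->new): [42 52]
  17. access 93: MISS, evict 42. Cache (old->new): [52 93]
  18. access 54: MISS, evict 52. Cache (old->new): [93 54]
  19. access 54: HIT. Cache (old->new): [93 54]
  20. access 52: MISS, evict 93. Cache (old->new): [54 52]
  21. access 12: MISS, evict 54. Cache (old->new): [52 12]
  22. access 16: MISS, evict 52. Cache (old->new): [12 16]
  23. access 54: MISS, evict 12. Cache (old->new): [16 54]
  24. access 16: HIT. Cache (old->new): [16 54]
  25. access 16: HIT. Cache (old->new): [16 54]
Total: 9 hits, 16 misses, 14 evictions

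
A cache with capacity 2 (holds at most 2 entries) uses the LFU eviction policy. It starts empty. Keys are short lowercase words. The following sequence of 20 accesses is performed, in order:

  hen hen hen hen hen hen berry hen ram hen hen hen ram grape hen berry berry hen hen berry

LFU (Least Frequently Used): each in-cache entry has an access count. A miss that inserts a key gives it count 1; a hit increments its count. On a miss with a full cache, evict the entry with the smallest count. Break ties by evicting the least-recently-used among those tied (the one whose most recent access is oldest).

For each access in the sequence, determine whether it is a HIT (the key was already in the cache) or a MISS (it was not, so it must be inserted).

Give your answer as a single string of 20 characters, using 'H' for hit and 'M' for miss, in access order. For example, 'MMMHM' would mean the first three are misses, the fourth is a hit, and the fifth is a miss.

LFU simulation (capacity=2):
  1. access hen: MISS. Cache: [hen(c=1)]
  2. access hen: HIT, count now 2. Cache: [hen(c=2)]
  3. access hen: HIT, count now 3. Cache: [hen(c=3)]
  4. access hen: HIT, count now 4. Cache: [hen(c=4)]
  5. access hen: HIT, count now 5. Cache: [hen(c=5)]
  6. access hen: HIT, count now 6. Cache: [hen(c=6)]
  7. access berry: MISS. Cache: [berry(c=1) hen(c=6)]
  8. access hen: HIT, count now 7. Cache: [berry(c=1) hen(c=7)]
  9. access ram: MISS, evict berry(c=1). Cache: [ram(c=1) hen(c=7)]
  10. access hen: HIT, count now 8. Cache: [ram(c=1) hen(c=8)]
  11. access hen: HIT, count now 9. Cache: [ram(c=1) hen(c=9)]
  12. access hen: HIT, count now 10. Cache: [ram(c=1) hen(c=10)]
  13. access ram: HIT, count now 2. Cache: [ram(c=2) hen(c=10)]
  14. access grape: MISS, evict ram(c=2). Cache: [grape(c=1) hen(c=10)]
  15. access hen: HIT, count now 11. Cache: [grape(c=1) hen(c=11)]
  16. access berry: MISS, evict grape(c=1). Cache: [berry(c=1) hen(c=11)]
  17. access berry: HIT, count now 2. Cache: [berry(c=2) hen(c=11)]
  18. access hen: HIT, count now 12. Cache: [berry(c=2) hen(c=12)]
  19. access hen: HIT, count now 13. Cache: [berry(c=2) hen(c=13)]
  20. access berry: HIT, count now 3. Cache: [berry(c=3) hen(c=13)]
Total: 15 hits, 5 misses, 3 evictions

Answer: MHHHHHMHMHHHHMHMHHHH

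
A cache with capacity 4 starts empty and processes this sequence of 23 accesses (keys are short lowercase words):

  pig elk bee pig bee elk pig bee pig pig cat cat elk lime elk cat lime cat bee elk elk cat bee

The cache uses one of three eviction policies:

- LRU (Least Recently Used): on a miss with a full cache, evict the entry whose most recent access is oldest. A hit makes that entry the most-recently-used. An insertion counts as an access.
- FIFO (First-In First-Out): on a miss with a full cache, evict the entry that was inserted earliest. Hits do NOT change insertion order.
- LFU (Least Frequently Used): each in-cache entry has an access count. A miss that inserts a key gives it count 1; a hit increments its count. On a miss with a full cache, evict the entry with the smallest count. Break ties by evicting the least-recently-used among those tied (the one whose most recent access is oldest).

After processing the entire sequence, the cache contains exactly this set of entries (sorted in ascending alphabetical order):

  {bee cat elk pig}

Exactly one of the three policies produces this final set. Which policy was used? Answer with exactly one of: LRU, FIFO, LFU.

Answer: LFU

Derivation:
Simulating under each policy and comparing final sets:
  LRU: final set = {bee cat elk lime} -> differs
  FIFO: final set = {bee cat elk lime} -> differs
  LFU: final set = {bee cat elk pig} -> MATCHES target
Only LFU produces the target set.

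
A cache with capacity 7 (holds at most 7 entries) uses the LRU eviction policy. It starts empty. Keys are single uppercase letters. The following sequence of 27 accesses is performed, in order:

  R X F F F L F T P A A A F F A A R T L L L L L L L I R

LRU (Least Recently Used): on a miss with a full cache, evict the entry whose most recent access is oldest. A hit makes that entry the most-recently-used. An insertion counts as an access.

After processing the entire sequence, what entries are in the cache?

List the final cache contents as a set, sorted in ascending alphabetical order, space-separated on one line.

Answer: A F I L P R T

Derivation:
LRU simulation (capacity=7):
  1. access R: MISS. Cache (LRU->MRU): [R]
  2. access X: MISS. Cache (LRU->MRU): [R X]
  3. access F: MISS. Cache (LRU->MRU): [R X F]
  4. access F: HIT. Cache (LRU->MRU): [R X F]
  5. access F: HIT. Cache (LRU->MRU): [R X F]
  6. access L: MISS. Cache (LRU->MRU): [R X F L]
  7. access F: HIT. Cache (LRU->MRU): [R X L F]
  8. access T: MISS. Cache (LRU->MRU): [R X L F T]
  9. access P: MISS. Cache (LRU->MRU): [R X L F T P]
  10. access A: MISS. Cache (LRU->MRU): [R X L F T P A]
  11. access A: HIT. Cache (LRU->MRU): [R X L F T P A]
  12. access A: HIT. Cache (LRU->MRU): [R X L F T P A]
  13. access F: HIT. Cache (LRU->MRU): [R X L T P A F]
  14. access F: HIT. Cache (LRU->MRU): [R X L T P A F]
  15. access A: HIT. Cache (LRU->MRU): [R X L T P F A]
  16. access A: HIT. Cache (LRU->MRU): [R X L T P F A]
  17. access R: HIT. Cache (LRU->MRU): [X L T P F A R]
  18. access T: HIT. Cache (LRU->MRU): [X L P F A R T]
  19. access L: HIT. Cache (LRU->MRU): [X P F A R T L]
  20. access L: HIT. Cache (LRU->MRU): [X P F A R T L]
  21. access L: HIT. Cache (LRU->MRU): [X P F A R T L]
  22. access L: HIT. Cache (LRU->MRU): [X P F A R T L]
  23. access L: HIT. Cache (LRU->MRU): [X P F A R T L]
  24. access L: HIT. Cache (LRU->MRU): [X P F A R T L]
  25. access L: HIT. Cache (LRU->MRU): [X P F A R T L]
  26. access I: MISS, evict X. Cache (LRU->MRU): [P F A R T L I]
  27. access R: HIT. Cache (LRU->MRU): [P F A T L I R]
Total: 19 hits, 8 misses, 1 evictions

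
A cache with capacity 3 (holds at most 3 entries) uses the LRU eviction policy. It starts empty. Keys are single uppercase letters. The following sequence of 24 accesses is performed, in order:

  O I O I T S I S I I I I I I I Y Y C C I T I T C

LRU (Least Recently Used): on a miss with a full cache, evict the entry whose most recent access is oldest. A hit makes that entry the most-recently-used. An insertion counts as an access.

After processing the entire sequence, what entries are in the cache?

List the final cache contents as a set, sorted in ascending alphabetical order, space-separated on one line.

Answer: C I T

Derivation:
LRU simulation (capacity=3):
  1. access O: MISS. Cache (LRU->MRU): [O]
  2. access I: MISS. Cache (LRU->MRU): [O I]
  3. access O: HIT. Cache (LRU->MRU): [I O]
  4. access I: HIT. Cache (LRU->MRU): [O I]
  5. access T: MISS. Cache (LRU->MRU): [O I T]
  6. access S: MISS, evict O. Cache (LRU->MRU): [I T S]
  7. access I: HIT. Cache (LRU->MRU): [T S I]
  8. access S: HIT. Cache (LRU->MRU): [T I S]
  9. access I: HIT. Cache (LRU->MRU): [T S I]
  10. access I: HIT. Cache (LRU->MRU): [T S I]
  11. access I: HIT. Cache (LRU->MRU): [T S I]
  12. access I: HIT. Cache (LRU->MRU): [T S I]
  13. access I: HIT. Cache (LRU->MRU): [T S I]
  14. access I: HIT. Cache (LRU->MRU): [T S I]
  15. access I: HIT. Cache (LRU->MRU): [T S I]
  16. access Y: MISS, evict T. Cache (LRU->MRU): [S I Y]
  17. access Y: HIT. Cache (LRU->MRU): [S I Y]
  18. access C: MISS, evict S. Cache (LRU->MRU): [I Y C]
  19. access C: HIT. Cache (LRU->MRU): [I Y C]
  20. access I: HIT. Cache (LRU->MRU): [Y C I]
  21. access T: MISS, evict Y. Cache (LRU->MRU): [C I T]
  22. access I: HIT. Cache (LRU->MRU): [C T I]
  23. access T: HIT. Cache (LRU->MRU): [C I T]
  24. access C: HIT. Cache (LRU->MRU): [I T C]
Total: 17 hits, 7 misses, 4 evictions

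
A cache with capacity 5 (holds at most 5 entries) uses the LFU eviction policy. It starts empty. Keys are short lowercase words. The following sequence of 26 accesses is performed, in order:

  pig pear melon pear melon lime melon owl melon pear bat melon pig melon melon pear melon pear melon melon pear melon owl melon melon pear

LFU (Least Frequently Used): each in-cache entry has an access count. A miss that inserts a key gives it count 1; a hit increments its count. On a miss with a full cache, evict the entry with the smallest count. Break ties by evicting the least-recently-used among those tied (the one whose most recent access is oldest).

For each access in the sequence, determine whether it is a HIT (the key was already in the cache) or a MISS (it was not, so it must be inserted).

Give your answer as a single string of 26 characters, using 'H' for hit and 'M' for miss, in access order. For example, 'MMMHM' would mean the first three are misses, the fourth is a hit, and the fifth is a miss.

Answer: MMMHHMHMHHMHMHHHHHHHHHHHHH

Derivation:
LFU simulation (capacity=5):
  1. access pig: MISS. Cache: [pig(c=1)]
  2. access pear: MISS. Cache: [pig(c=1) pear(c=1)]
  3. access melon: MISS. Cache: [pig(c=1) pear(c=1) melon(c=1)]
  4. access pear: HIT, count now 2. Cache: [pig(c=1) melon(c=1) pear(c=2)]
  5. access melon: HIT, count now 2. Cache: [pig(c=1) pear(c=2) melon(c=2)]
  6. access lime: MISS. Cache: [pig(c=1) lime(c=1) pear(c=2) melon(c=2)]
  7. access melon: HIT, count now 3. Cache: [pig(c=1) lime(c=1) pear(c=2) melon(c=3)]
  8. access owl: MISS. Cache: [pig(c=1) lime(c=1) owl(c=1) pear(c=2) melon(c=3)]
  9. access melon: HIT, count now 4. Cache: [pig(c=1) lime(c=1) owl(c=1) pear(c=2) melon(c=4)]
  10. access pear: HIT, count now 3. Cache: [pig(c=1) lime(c=1) owl(c=1) pear(c=3) melon(c=4)]
  11. access bat: MISS, evict pig(c=1). Cache: [lime(c=1) owl(c=1) bat(c=1) pear(c=3) melon(c=4)]
  12. access melon: HIT, count now 5. Cache: [lime(c=1) owl(c=1) bat(c=1) pear(c=3) melon(c=5)]
  13. access pig: MISS, evict lime(c=1). Cache: [owl(c=1) bat(c=1) pig(c=1) pear(c=3) melon(c=5)]
  14. access melon: HIT, count now 6. Cache: [owl(c=1) bat(c=1) pig(c=1) pear(c=3) melon(c=6)]
  15. access melon: HIT, count now 7. Cache: [owl(c=1) bat(c=1) pig(c=1) pear(c=3) melon(c=7)]
  16. access pear: HIT, count now 4. Cache: [owl(c=1) bat(c=1) pig(c=1) pear(c=4) melon(c=7)]
  17. access melon: HIT, count now 8. Cache: [owl(c=1) bat(c=1) pig(c=1) pear(c=4) melon(c=8)]
  18. access pear: HIT, count now 5. Cache: [owl(c=1) bat(c=1) pig(c=1) pear(c=5) melon(c=8)]
  19. access melon: HIT, count now 9. Cache: [owl(c=1) bat(c=1) pig(c=1) pear(c=5) melon(c=9)]
  20. access melon: HIT, count now 10. Cache: [owl(c=1) bat(c=1) pig(c=1) pear(c=5) melon(c=10)]
  21. access pear: HIT, count now 6. Cache: [owl(c=1) bat(c=1) pig(c=1) pear(c=6) melon(c=10)]
  22. access melon: HIT, count now 11. Cache: [owl(c=1) bat(c=1) pig(c=1) pear(c=6) melon(c=11)]
  23. access owl: HIT, count now 2. Cache: [bat(c=1) pig(c=1) owl(c=2) pear(c=6) melon(c=11)]
  24. access melon: HIT, count now 12. Cache: [bat(c=1) pig(c=1) owl(c=2) pear(c=6) melon(c=12)]
  25. access melon: HIT, count now 13. Cache: [bat(c=1) pig(c=1) owl(c=2) pear(c=6) melon(c=13)]
  26. access pear: HIT, count now 7. Cache: [bat(c=1) pig(c=1) owl(c=2) pear(c=7) melon(c=13)]
Total: 19 hits, 7 misses, 2 evictions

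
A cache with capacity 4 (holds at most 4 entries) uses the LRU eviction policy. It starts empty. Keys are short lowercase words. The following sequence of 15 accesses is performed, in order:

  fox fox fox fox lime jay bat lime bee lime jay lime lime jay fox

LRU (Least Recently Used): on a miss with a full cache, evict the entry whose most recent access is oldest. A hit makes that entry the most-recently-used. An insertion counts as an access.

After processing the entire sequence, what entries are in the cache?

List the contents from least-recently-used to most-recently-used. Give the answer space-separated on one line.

LRU simulation (capacity=4):
  1. access fox: MISS. Cache (LRU->MRU): [fox]
  2. access fox: HIT. Cache (LRU->MRU): [fox]
  3. access fox: HIT. Cache (LRU->MRU): [fox]
  4. access fox: HIT. Cache (LRU->MRU): [fox]
  5. access lime: MISS. Cache (LRU->MRU): [fox lime]
  6. access jay: MISS. Cache (LRU->MRU): [fox lime jay]
  7. access bat: MISS. Cache (LRU->MRU): [fox lime jay bat]
  8. access lime: HIT. Cache (LRU->MRU): [fox jay bat lime]
  9. access bee: MISS, evict fox. Cache (LRU->MRU): [jay bat lime bee]
  10. access lime: HIT. Cache (LRU->MRU): [jay bat bee lime]
  11. access jay: HIT. Cache (LRU->MRU): [bat bee lime jay]
  12. access lime: HIT. Cache (LRU->MRU): [bat bee jay lime]
  13. access lime: HIT. Cache (LRU->MRU): [bat bee jay lime]
  14. access jay: HIT. Cache (LRU->MRU): [bat bee lime jay]
  15. access fox: MISS, evict bat. Cache (LRU->MRU): [bee lime jay fox]
Total: 9 hits, 6 misses, 2 evictions

Answer: bee lime jay fox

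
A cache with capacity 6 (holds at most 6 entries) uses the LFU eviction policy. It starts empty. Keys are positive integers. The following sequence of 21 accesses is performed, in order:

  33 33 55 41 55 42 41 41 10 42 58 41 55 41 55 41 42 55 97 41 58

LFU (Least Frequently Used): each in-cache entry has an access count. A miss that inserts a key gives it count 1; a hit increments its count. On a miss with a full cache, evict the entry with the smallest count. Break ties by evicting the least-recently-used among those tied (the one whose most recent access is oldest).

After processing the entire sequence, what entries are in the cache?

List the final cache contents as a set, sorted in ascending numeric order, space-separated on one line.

Answer: 33 41 42 55 58 97

Derivation:
LFU simulation (capacity=6):
  1. access 33: MISS. Cache: [33(c=1)]
  2. access 33: HIT, count now 2. Cache: [33(c=2)]
  3. access 55: MISS. Cache: [55(c=1) 33(c=2)]
  4. access 41: MISS. Cache: [55(c=1) 41(c=1) 33(c=2)]
  5. access 55: HIT, count now 2. Cache: [41(c=1) 33(c=2) 55(c=2)]
  6. access 42: MISS. Cache: [41(c=1) 42(c=1) 33(c=2) 55(c=2)]
  7. access 41: HIT, count now 2. Cache: [42(c=1) 33(c=2) 55(c=2) 41(c=2)]
  8. access 41: HIT, count now 3. Cache: [42(c=1) 33(c=2) 55(c=2) 41(c=3)]
  9. access 10: MISS. Cache: [42(c=1) 10(c=1) 33(c=2) 55(c=2) 41(c=3)]
  10. access 42: HIT, count now 2. Cache: [10(c=1) 33(c=2) 55(c=2) 42(c=2) 41(c=3)]
  11. access 58: MISS. Cache: [10(c=1) 58(c=1) 33(c=2) 55(c=2) 42(c=2) 41(c=3)]
  12. access 41: HIT, count now 4. Cache: [10(c=1) 58(c=1) 33(c=2) 55(c=2) 42(c=2) 41(c=4)]
  13. access 55: HIT, count now 3. Cache: [10(c=1) 58(c=1) 33(c=2) 42(c=2) 55(c=3) 41(c=4)]
  14. access 41: HIT, count now 5. Cache: [10(c=1) 58(c=1) 33(c=2) 42(c=2) 55(c=3) 41(c=5)]
  15. access 55: HIT, count now 4. Cache: [10(c=1) 58(c=1) 33(c=2) 42(c=2) 55(c=4) 41(c=5)]
  16. access 41: HIT, count now 6. Cache: [10(c=1) 58(c=1) 33(c=2) 42(c=2) 55(c=4) 41(c=6)]
  17. access 42: HIT, count now 3. Cache: [10(c=1) 58(c=1) 33(c=2) 42(c=3) 55(c=4) 41(c=6)]
  18. access 55: HIT, count now 5. Cache: [10(c=1) 58(c=1) 33(c=2) 42(c=3) 55(c=5) 41(c=6)]
  19. access 97: MISS, evict 10(c=1). Cache: [58(c=1) 97(c=1) 33(c=2) 42(c=3) 55(c=5) 41(c=6)]
  20. access 41: HIT, count now 7. Cache: [58(c=1) 97(c=1) 33(c=2) 42(c=3) 55(c=5) 41(c=7)]
  21. access 58: HIT, count now 2. Cache: [97(c=1) 33(c=2) 58(c=2) 42(c=3) 55(c=5) 41(c=7)]
Total: 14 hits, 7 misses, 1 evictions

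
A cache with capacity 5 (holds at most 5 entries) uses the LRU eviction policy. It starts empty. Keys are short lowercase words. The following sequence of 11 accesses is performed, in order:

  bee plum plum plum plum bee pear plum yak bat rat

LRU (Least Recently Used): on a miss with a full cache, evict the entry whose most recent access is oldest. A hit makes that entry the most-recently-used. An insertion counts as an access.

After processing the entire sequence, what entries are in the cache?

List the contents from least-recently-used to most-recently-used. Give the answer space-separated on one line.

LRU simulation (capacity=5):
  1. access bee: MISS. Cache (LRU->MRU): [bee]
  2. access plum: MISS. Cache (LRU->MRU): [bee plum]
  3. access plum: HIT. Cache (LRU->MRU): [bee plum]
  4. access plum: HIT. Cache (LRU->MRU): [bee plum]
  5. access plum: HIT. Cache (LRU->MRU): [bee plum]
  6. access bee: HIT. Cache (LRU->MRU): [plum bee]
  7. access pear: MISS. Cache (LRU->MRU): [plum bee pear]
  8. access plum: HIT. Cache (LRU->MRU): [bee pear plum]
  9. access yak: MISS. Cache (LRU->MRU): [bee pear plum yak]
  10. access bat: MISS. Cache (LRU->MRU): [bee pear plum yak bat]
  11. access rat: MISS, evict bee. Cache (LRU->MRU): [pear plum yak bat rat]
Total: 5 hits, 6 misses, 1 evictions

Answer: pear plum yak bat rat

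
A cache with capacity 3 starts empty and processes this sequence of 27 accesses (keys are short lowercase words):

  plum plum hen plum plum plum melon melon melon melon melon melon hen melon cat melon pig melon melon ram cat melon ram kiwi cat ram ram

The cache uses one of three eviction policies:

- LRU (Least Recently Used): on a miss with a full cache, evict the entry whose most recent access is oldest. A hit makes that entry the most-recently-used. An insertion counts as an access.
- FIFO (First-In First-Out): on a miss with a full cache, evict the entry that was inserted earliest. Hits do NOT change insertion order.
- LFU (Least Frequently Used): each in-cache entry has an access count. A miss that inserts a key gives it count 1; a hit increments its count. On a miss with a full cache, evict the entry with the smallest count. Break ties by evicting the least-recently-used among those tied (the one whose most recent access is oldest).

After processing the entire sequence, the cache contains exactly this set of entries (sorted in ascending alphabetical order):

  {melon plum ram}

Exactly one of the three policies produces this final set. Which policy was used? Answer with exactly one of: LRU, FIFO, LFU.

Simulating under each policy and comparing final sets:
  LRU: final set = {cat kiwi ram} -> differs
  FIFO: final set = {cat kiwi ram} -> differs
  LFU: final set = {melon plum ram} -> MATCHES target
Only LFU produces the target set.

Answer: LFU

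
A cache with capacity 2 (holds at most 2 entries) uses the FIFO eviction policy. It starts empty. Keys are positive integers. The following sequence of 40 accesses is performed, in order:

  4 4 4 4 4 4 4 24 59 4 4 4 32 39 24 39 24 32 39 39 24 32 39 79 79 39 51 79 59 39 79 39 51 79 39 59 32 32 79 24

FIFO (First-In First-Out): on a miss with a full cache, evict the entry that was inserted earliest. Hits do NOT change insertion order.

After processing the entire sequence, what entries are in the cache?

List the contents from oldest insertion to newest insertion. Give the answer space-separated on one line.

Answer: 79 24

Derivation:
FIFO simulation (capacity=2):
  1. access 4: MISS. Cache (old->new): [4]
  2. access 4: HIT. Cache (old->new): [4]
  3. access 4: HIT. Cache (old->new): [4]
  4. access 4: HIT. Cache (old->new): [4]
  5. access 4: HIT. Cache (old->new): [4]
  6. access 4: HIT. Cache (old->new): [4]
  7. access 4: HIT. Cache (old->new): [4]
  8. access 24: MISS. Cache (old->new): [4 24]
  9. access 59: MISS, evict 4. Cache (old->new): [24 59]
  10. access 4: MISS, evict 24. Cache (old->new): [59 4]
  11. access 4: HIT. Cache (old->new): [59 4]
  12. access 4: HIT. Cache (old->new): [59 4]
  13. access 32: MISS, evict 59. Cache (old->new): [4 32]
  14. access 39: MISS, evict 4. Cache (old->new): [32 39]
  15. access 24: MISS, evict 32. Cache (old->new): [39 24]
  16. access 39: HIT. Cache (old->new): [39 24]
  17. access 24: HIT. Cache (old->new): [39 24]
  18. access 32: MISS, evict 39. Cache (old->new): [24 32]
  19. access 39: MISS, evict 24. Cache (old->new): [32 39]
  20. access 39: HIT. Cache (old->new): [32 39]
  21. access 24: MISS, evict 32. Cache (old->new): [39 24]
  22. access 32: MISS, evict 39. Cache (old->new): [24 32]
  23. access 39: MISS, evict 24. Cache (old->new): [32 39]
  24. access 79: MISS, evict 32. Cache (old->new): [39 79]
  25. access 79: HIT. Cache (old->new): [39 79]
  26. access 39: HIT. Cache (old->new): [39 79]
  27. access 51: MISS, evict 39. Cache (old->new): [79 51]
  28. access 79: HIT. Cache (old->new): [79 51]
  29. access 59: MISS, evict 79. Cache (old->new): [51 59]
  30. access 39: MISS, evict 51. Cache (old->new): [59 39]
  31. access 79: MISS, evict 59. Cache (old->new): [39 79]
  32. access 39: HIT. Cache (old->new): [39 79]
  33. access 51: MISS, evict 39. Cache (old->new): [79 51]
  34. access 79: HIT. Cache (old->new): [79 51]
  35. access 39: MISS, evict 79. Cache (old->new): [51 39]
  36. access 59: MISS, evict 51. Cache (old->new): [39 59]
  37. access 32: MISS, evict 39. Cache (old->new): [59 32]
  38. access 32: HIT. Cache (old->new): [59 32]
  39. access 79: MISS, evict 59. Cache (old->new): [32 79]
  40. access 24: MISS, evict 32. Cache (old->new): [79 24]
Total: 17 hits, 23 misses, 21 evictions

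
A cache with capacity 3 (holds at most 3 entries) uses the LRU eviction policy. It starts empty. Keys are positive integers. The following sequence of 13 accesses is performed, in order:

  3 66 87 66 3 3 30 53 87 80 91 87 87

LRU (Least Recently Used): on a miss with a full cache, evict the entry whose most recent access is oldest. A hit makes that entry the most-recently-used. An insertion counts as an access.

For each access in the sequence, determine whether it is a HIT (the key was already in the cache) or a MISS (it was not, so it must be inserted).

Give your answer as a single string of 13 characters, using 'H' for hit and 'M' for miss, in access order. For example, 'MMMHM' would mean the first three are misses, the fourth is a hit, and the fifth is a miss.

LRU simulation (capacity=3):
  1. access 3: MISS. Cache (LRU->MRU): [3]
  2. access 66: MISS. Cache (LRU->MRU): [3 66]
  3. access 87: MISS. Cache (LRU->MRU): [3 66 87]
  4. access 66: HIT. Cache (LRU->MRU): [3 87 66]
  5. access 3: HIT. Cache (LRU->MRU): [87 66 3]
  6. access 3: HIT. Cache (LRU->MRU): [87 66 3]
  7. access 30: MISS, evict 87. Cache (LRU->MRU): [66 3 30]
  8. access 53: MISS, evict 66. Cache (LRU->MRU): [3 30 53]
  9. access 87: MISS, evict 3. Cache (LRU->MRU): [30 53 87]
  10. access 80: MISS, evict 30. Cache (LRU->MRU): [53 87 80]
  11. access 91: MISS, evict 53. Cache (LRU->MRU): [87 80 91]
  12. access 87: HIT. Cache (LRU->MRU): [80 91 87]
  13. access 87: HIT. Cache (LRU->MRU): [80 91 87]
Total: 5 hits, 8 misses, 5 evictions

Answer: MMMHHHMMMMMHH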